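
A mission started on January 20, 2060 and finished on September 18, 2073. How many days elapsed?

4990

From January 20, 2060 to January 20, 2073: 13 years, of which 4 contain a Feb 29 — 9×365 + 4×366 = 4749 days.
January 2073: 31 − 20 = 11 days remain.
Then February 2073 (28), March (31), April (30), May (31), June (30), July (31), August (31): 28 + 31 + 30 + 31 + 30 + 31 + 31 = 212 days.
September 1–18, 2073: 18 days.
Residual: 241 days.
Total: 4990 days.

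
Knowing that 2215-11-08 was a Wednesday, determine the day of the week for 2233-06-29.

Day-of-year of November 8, 2215: 312.
Day-of-year of June 29, 2233: 180.
2215 has 365 days, so 365 − 312 = 53 days remain in 2215.
Full years 2216–2232: 12 common + 5 leap = 12×365 + 5×366 = 6210 days.
Total: 53 + 6210 + 180 = 6443 days.
6443 mod 7 = 3, so 3 days after Wednesday is Saturday.

Saturday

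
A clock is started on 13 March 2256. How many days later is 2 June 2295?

14325

From March 13, 2256 to March 13, 2295: 39 years, of which 9 contain a Feb 29 — 30×365 + 9×366 = 14244 days.
March 2295: 31 − 13 = 18 days remain.
Then April (30), May (31): 30 + 31 = 61 days.
June 1–2, 2295: 2 days.
Residual: 81 days.
Total: 14325 days.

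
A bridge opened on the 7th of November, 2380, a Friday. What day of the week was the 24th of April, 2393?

From November 7, 2380 to November 7, 2392: 12 years, of which 3 contain a Feb 29 — 9×365 + 3×366 = 4383 days.
November 2392: 30 − 7 = 23 days remain.
Then December (31), January (31), February 2393 (28), March (31): 31 + 31 + 28 + 31 = 121 days.
April 1–24, 2393: 24 days.
Residual: 168 days.
Total: 4551 days.
4551 mod 7 = 1, so 1 day after Friday is Saturday.

Saturday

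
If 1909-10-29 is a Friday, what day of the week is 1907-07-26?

Count forward from the earlier date (July 26, 1907) to the later (October 29, 1909):
Day-of-year of July 26, 1907: 207.
Day-of-year of October 29, 1909: 302.
1907 has 365 days, so 365 − 207 = 158 days remain in 1907.
Full years: 1908: 366. Sum = 366.
Total: 158 + 366 + 302 = 826 days.
826 is a multiple of 7, so 1907-07-26 falls on the same weekday: Friday.

Friday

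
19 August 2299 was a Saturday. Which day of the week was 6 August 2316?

Day-of-year of August 19, 2299: 231.
Day-of-year of August 6, 2316: 219.
2299 has 365 days, so 365 − 231 = 134 days remain in 2299.
Full years 2300–2315: 13 common + 3 leap = 13×365 + 3×366 = 5843 days.
Total: 134 + 5843 + 219 = 6196 days.
6196 mod 7 = 1, so 1 day after Saturday is Sunday.

Sunday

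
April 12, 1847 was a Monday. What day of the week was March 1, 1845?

Saturday

Count forward from the earlier date (March 1, 1845) to the later (April 12, 1847):
March 1, 1845 → March 1, 1846: 365 days.
March 1, 1846 → March 1, 1847: 365 days.
March 1847: 31 − 1 = 30 days remain.
April 1–12, 1847: 12 days.
Residual: 42 days.
Total: 772 days.
772 mod 7 = 2, so 2 days before Monday is Saturday.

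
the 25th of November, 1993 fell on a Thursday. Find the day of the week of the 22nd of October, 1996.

Day-of-year of November 25, 1993: 329.
Day-of-year of October 22, 1996: 296.
1993 has 365 days, so 365 − 329 = 36 days remain in 1993.
Full years: 1994: 365; 1995: 365. Sum = 730.
Total: 36 + 730 + 296 = 1062 days.
1062 mod 7 = 5, so 5 days after Thursday is Tuesday.

Tuesday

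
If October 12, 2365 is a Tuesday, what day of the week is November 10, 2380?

Day-of-year of October 12, 2365: 285.
Day-of-year of November 10, 2380: 315.
2365 has 365 days, so 365 − 285 = 80 days remain in 2365.
Full years 2366–2379: 11 common + 3 leap = 11×365 + 3×366 = 5113 days.
Total: 80 + 5113 + 315 = 5508 days.
5508 mod 7 = 6, so 6 days after Tuesday is Monday.

Monday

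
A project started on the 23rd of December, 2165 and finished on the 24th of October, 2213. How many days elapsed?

17471

From December 23, 2165 to December 23, 2212: 47 years, of which 11 contain a Feb 29 — 36×365 + 11×366 = 17166 days.
(2200 is not a leap year (divisible by 100 but not 400).)
December 2212: 31 − 23 = 8 days remain.
Then 9 full months totalling 273 days.
October 1–24, 2213: 24 days.
Residual: 305 days.
Total: 17471 days.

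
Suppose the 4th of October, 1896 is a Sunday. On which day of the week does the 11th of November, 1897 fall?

October 1896: 31 − 4 = 27 days remain.
Then 12 full months totalling 365 days.
November 1–11, 1897: 11 days.
Total: 27 + 365 + 11 = 403 days.
403 mod 7 = 4, so 4 days after Sunday is Thursday.

Thursday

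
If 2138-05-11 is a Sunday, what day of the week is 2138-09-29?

Monday

May 2138: 31 − 11 = 20 days remain.
Then June (30), July (31), August (31): 30 + 31 + 31 = 92 days.
September 1–29, 2138: 29 days.
Total: 20 + 92 + 29 = 141 days.
141 mod 7 = 1, so 1 day after Sunday is Monday.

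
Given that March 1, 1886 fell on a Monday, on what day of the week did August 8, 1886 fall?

Sunday

March 1886: 31 − 1 = 30 days remain.
Then April (30), May (31), June (30), July (31): 30 + 31 + 30 + 31 = 122 days.
August 1–8, 1886: 8 days.
Total: 30 + 122 + 8 = 160 days.
160 mod 7 = 6, so 6 days after Monday is Sunday.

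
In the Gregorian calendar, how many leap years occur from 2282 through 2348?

16

Years divisible by 4: 2284, 2288, …, 2348 — 17 in all.
Of these, 2300 is divisible by 100 but not 400, so not leap.
Leap years: 17 − 1 = 16.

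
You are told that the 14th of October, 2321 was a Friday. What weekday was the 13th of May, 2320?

Thursday

Count forward from the earlier date (May 13, 2320) to the later (October 14, 2321):
May 13, 2320 → May 13, 2321: 365 days.
May 2321: 31 − 13 = 18 days remain.
Then June (30), July (31), August (31), September (30): 30 + 31 + 31 + 30 = 122 days.
October 1–14, 2321: 14 days.
Residual: 154 days.
Total: 519 days.
519 mod 7 = 1, so 1 day before Friday is Thursday.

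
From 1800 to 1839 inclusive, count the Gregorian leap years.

9

Years divisible by 4 in [1800, 1839]: 1800, 1804, 1808, 1812, 1816, 1820, 1824, 1828, 1832, 1836.
Of these, 1800 is divisible by 100 but not 400, so not leap.
Leap years: 10 − 1 = 9.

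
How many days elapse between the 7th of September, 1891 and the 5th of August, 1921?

From September 7, 1891 to September 7, 1920: 29 years, of which 7 contain a Feb 29 — 22×365 + 7×366 = 10592 days.
(1900 is not a leap year (divisible by 100 but not 400).)
September 1920: 30 − 7 = 23 days remain.
Then 10 full months totalling 304 days.
August 1–5, 1921: 5 days.
Residual: 332 days.
Total: 10924 days.

10924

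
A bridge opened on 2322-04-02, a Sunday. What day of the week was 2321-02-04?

Friday

Count forward from the earlier date (February 4, 2321) to the later (April 2, 2322):
February 4, 2321 → February 4, 2322: 365 days.
February 2322: 28 − 4 = 24 days remain (2322 is not a leap year, so February has 28 days).
Then March (31): 31 days.
April 1–2, 2322: 2 days.
Residual: 57 days.
Total: 422 days.
422 mod 7 = 2, so 2 days before Sunday is Friday.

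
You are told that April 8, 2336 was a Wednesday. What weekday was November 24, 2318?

Sunday

Count forward from the earlier date (November 24, 2318) to the later (April 8, 2336):
Day-of-year of November 24, 2318: 328.
Day-of-year of April 8, 2336: 99.
2318 has 365 days, so 365 − 328 = 37 days remain in 2318.
Full years 2319–2335: 13 common + 4 leap = 13×365 + 4×366 = 6209 days.
Total: 37 + 6209 + 99 = 6345 days.
6345 mod 7 = 3, so 3 days before Wednesday is Sunday.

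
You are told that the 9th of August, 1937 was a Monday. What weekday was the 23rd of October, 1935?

Count forward from the earlier date (October 23, 1935) to the later (August 9, 1937):
Day-of-year of October 23, 1935: 296.
Day-of-year of August 9, 1937: 221.
1935 has 365 days, so 365 − 296 = 69 days remain in 1935.
Full years: 1936: 366. Sum = 366.
Total: 69 + 366 + 221 = 656 days.
656 mod 7 = 5, so 5 days before Monday is Wednesday.

Wednesday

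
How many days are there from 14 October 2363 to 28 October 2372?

3302

Day-of-year of October 14, 2363: 287.
Day-of-year of October 28, 2372: 302.
2363 has 365 days, so 365 − 287 = 78 days remain in 2363.
Full years 2364–2371: 6 common + 2 leap = 6×365 + 2×366 = 2922 days.
Total: 78 + 2922 + 302 = 3302 days.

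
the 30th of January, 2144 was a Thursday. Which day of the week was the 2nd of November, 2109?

Saturday

Count forward from the earlier date (November 2, 2109) to the later (January 30, 2144):
From November 2, 2109 to November 2, 2143: 34 years, of which 8 contain a Feb 29 — 26×365 + 8×366 = 12418 days.
November 2143: 30 − 2 = 28 days remain.
Then December (31): 31 days.
January 1–30, 2144: 30 days.
Residual: 89 days.
Total: 12507 days.
12507 mod 7 = 5, so 5 days before Thursday is Saturday.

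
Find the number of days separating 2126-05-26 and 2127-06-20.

May 26, 2126 → May 26, 2127: 365 days.
May 2127: 31 − 26 = 5 days remain.
June 1–20, 2127: 20 days.
Residual: 25 days.
Total: 390 days.

390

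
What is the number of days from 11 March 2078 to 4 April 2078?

24

March 2078: 31 − 11 = 20 days remain.
April 1–4, 2078: 4 days.
Total: 20 + 4 = 24 days.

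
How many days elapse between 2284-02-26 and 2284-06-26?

February 2284: 29 − 26 = 3 days remain (2284 is a leap year, so February has 29 days).
Then March (31), April (30), May (31): 31 + 30 + 31 = 92 days.
June 1–26, 2284: 26 days.
Total: 3 + 92 + 26 = 121 days.

121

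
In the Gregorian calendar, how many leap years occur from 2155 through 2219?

15

Years divisible by 4: 2156, 2160, …, 2216 — 16 in all.
Of these, 2200 is divisible by 100 but not 400, so not leap.
Leap years: 16 − 1 = 15.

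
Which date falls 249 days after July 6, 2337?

March 12, 2338

Count 249 days after July 6, 2337:
Day-of-year of July 6, 2337: 187.
Day-of-year of March 12, 2338: 71.
2337 has 365 days, so 365 − 187 = 178 days remain in 2337.
Total: 178 + 71 = 249 days.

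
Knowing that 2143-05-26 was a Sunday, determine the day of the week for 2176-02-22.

Thursday

Day-of-year of May 26, 2143: 146.
Day-of-year of February 22, 2176: 53.
2143 has 365 days, so 365 − 146 = 219 days remain in 2143.
Full years 2144–2175: 24 common + 8 leap = 24×365 + 8×366 = 11688 days.
Total: 219 + 11688 + 53 = 11960 days.
11960 mod 7 = 4, so 4 days after Sunday is Thursday.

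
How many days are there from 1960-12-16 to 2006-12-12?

Day-of-year of December 16, 1960: 351.
Day-of-year of December 12, 2006: 346.
1960 has 366 days, so 366 − 351 = 15 days remain in 1960.
Full years 1961–2005: 34 common + 11 leap = 34×365 + 11×366 = 16436 days.
Total: 15 + 16436 + 346 = 16797 days.

16797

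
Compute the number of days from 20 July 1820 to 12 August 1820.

23

July 1820: 31 − 20 = 11 days remain.
August 1–12, 1820: 12 days.
Total: 11 + 12 = 23 days.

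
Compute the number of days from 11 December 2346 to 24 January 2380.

12097

Day-of-year of December 11, 2346: 345.
Day-of-year of January 24, 2380: 24.
2346 has 365 days, so 365 − 345 = 20 days remain in 2346.
Full years 2347–2379: 25 common + 8 leap = 25×365 + 8×366 = 12053 days.
Total: 20 + 12053 + 24 = 12097 days.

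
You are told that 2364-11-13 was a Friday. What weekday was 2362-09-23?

Count forward from the earlier date (September 23, 2362) to the later (November 13, 2364):
Day-of-year of September 23, 2362: 266.
Day-of-year of November 13, 2364: 318.
2362 has 365 days, so 365 − 266 = 99 days remain in 2362.
Full years: 2363: 365. Sum = 365.
Total: 99 + 365 + 318 = 782 days.
782 mod 7 = 5, so 5 days before Friday is Sunday.

Sunday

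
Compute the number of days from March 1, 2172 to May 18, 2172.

March 2172: 31 − 1 = 30 days remain.
Then April (30): 30 days.
May 1–18, 2172: 18 days.
Total: 30 + 30 + 18 = 78 days.

78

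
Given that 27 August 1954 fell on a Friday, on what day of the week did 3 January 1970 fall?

Saturday

Day-of-year of August 27, 1954: 239.
Day-of-year of January 3, 1970: 3.
1954 has 365 days, so 365 − 239 = 126 days remain in 1954.
Full years 1955–1969: 11 common + 4 leap = 11×365 + 4×366 = 5479 days.
Total: 126 + 5479 + 3 = 5608 days.
5608 mod 7 = 1, so 1 day after Friday is Saturday.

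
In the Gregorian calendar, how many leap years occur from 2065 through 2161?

23

Years divisible by 4: 2068, 2072, …, 2160 — 24 in all.
Of these, 2100 is divisible by 100 but not 400, so not leap.
Leap years: 24 − 1 = 23.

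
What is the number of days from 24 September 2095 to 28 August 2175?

29192

Day-of-year of September 24, 2095: 267.
Day-of-year of August 28, 2175: 240.
2095 has 365 days, so 365 − 267 = 98 days remain in 2095.
Full years 2096–2174: 60 common + 19 leap = 60×365 + 19×366 = 28854 days.
Total: 98 + 28854 + 240 = 29192 days.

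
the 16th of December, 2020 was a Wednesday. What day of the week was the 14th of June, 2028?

Day-of-year of December 16, 2020: 351.
Day-of-year of June 14, 2028: 166.
2020 has 366 days, so 366 − 351 = 15 days remain in 2020.
Full years 2021–2027: 6 common + 1 leap = 6×365 + 1×366 = 2556 days.
Total: 15 + 2556 + 166 = 2737 days.
2737 is a multiple of 7, so the 14th of June, 2028 falls on the same weekday: Wednesday.

Wednesday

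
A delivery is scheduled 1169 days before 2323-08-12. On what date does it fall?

2320-05-30

Count 1169 days before August 12, 2323:
Day-of-year of May 30, 2320: 151.
Day-of-year of August 12, 2323: 224.
2320 has 366 days, so 366 − 151 = 215 days remain in 2320.
Full years: 2321: 365; 2322: 365. Sum = 730.
Total: 215 + 730 + 224 = 1169 days.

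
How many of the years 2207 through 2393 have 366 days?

Years divisible by 4: 2208, 2212, …, 2392 — 47 in all.
Of these, 2300 is divisible by 100 but not 400, so not leap.
Leap years: 47 − 1 = 46.

46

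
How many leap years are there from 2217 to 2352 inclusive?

33

Years divisible by 4: 2220, 2224, …, 2352 — 34 in all.
Of these, 2300 is divisible by 100 but not 400, so not leap.
Leap years: 34 − 1 = 33.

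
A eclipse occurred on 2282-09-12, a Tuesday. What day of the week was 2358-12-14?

Sunday

Day-of-year of September 12, 2282: 255.
Day-of-year of December 14, 2358: 348.
2282 has 365 days, so 365 − 255 = 110 days remain in 2282.
Full years 2283–2357: 57 common + 18 leap = 57×365 + 18×366 = 27393 days.
Total: 110 + 27393 + 348 = 27851 days.
27851 mod 7 = 5, so 5 days after Tuesday is Sunday.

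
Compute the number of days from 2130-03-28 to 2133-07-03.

March 28, 2130 → March 28, 2131: 365 days.
March 28, 2131 → March 28, 2132: 366 days (2132 is a leap year).
March 28, 2132 → March 28, 2133: 365 days.
March 2133: 31 − 28 = 3 days remain.
Then April (30), May (31), June (30): 30 + 31 + 30 = 91 days.
July 1–3, 2133: 3 days.
Residual: 97 days.
Total: 1193 days.

1193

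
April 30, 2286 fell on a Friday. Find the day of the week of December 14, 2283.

Friday

Count forward from the earlier date (December 14, 2283) to the later (April 30, 2286):
Day-of-year of December 14, 2283: 348.
Day-of-year of April 30, 2286: 120.
2283 has 365 days, so 365 − 348 = 17 days remain in 2283.
Full years: 2284: 366; 2285: 365. Sum = 731.
Total: 17 + 731 + 120 = 868 days.
868 is a multiple of 7, so December 14, 2283 falls on the same weekday: Friday.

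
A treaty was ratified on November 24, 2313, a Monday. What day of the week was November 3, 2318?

Sunday

Day-of-year of November 24, 2313: 328.
Day-of-year of November 3, 2318: 307.
2313 has 365 days, so 365 − 328 = 37 days remain in 2313.
Full years: 2314: 365; 2315: 365; 2316: 366; 2317: 365. Sum = 1461.
Total: 37 + 1461 + 307 = 1805 days.
1805 mod 7 = 6, so 6 days after Monday is Sunday.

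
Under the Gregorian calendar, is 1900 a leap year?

No

1900 is not a leap year (divisible by 100 but not 400).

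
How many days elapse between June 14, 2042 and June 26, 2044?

743

Day-of-year of June 14, 2042: 165.
Day-of-year of June 26, 2044: 178.
2042 has 365 days, so 365 − 165 = 200 days remain in 2042.
Full years: 2043: 365. Sum = 365.
Total: 200 + 365 + 178 = 743 days.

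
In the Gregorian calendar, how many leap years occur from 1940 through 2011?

18

Years divisible by 4: 1940, 1944, …, 2008 — 18 in all.
2000 is divisible by 400, so still leap.
No century exceptions apply. Count: 18.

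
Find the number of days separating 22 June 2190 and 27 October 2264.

27155

Day-of-year of June 22, 2190: 173.
Day-of-year of October 27, 2264: 301.
2190 has 365 days, so 365 − 173 = 192 days remain in 2190.
Full years 2191–2263: 56 common + 17 leap = 56×365 + 17×366 = 26662 days.
Total: 192 + 26662 + 301 = 27155 days.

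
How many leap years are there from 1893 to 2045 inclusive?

Years divisible by 4: 1896, 1900, …, 2044 — 38 in all.
Of these, 1900 is divisible by 100 but not 400, so not leap.
2000 is divisible by 400, so still leap.
Leap years: 38 − 1 = 37.

37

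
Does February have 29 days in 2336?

2336 is a leap year.

Yes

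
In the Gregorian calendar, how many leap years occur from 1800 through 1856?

14

Years divisible by 4: 1800, 1804, …, 1856 — 15 in all.
Of these, 1800 is divisible by 100 but not 400, so not leap.
Leap years: 15 − 1 = 14.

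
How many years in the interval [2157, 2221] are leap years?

Years divisible by 4: 2160, 2164, …, 2220 — 16 in all.
Of these, 2200 is divisible by 100 but not 400, so not leap.
Leap years: 16 − 1 = 15.

15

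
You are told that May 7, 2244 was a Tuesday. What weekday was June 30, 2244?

Sunday

May 2244: 31 − 7 = 24 days remain.
June 1–30, 2244: 30 days.
Total: 24 + 30 = 54 days.
54 mod 7 = 5, so 5 days after Tuesday is Sunday.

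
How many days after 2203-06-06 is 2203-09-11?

97

June 2203: 30 − 6 = 24 days remain.
Then July (31), August (31): 31 + 31 = 62 days.
September 1–11, 2203: 11 days.
Total: 24 + 62 + 11 = 97 days.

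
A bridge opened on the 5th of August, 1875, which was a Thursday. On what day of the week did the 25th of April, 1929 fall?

Thursday

From August 5, 1875 to August 5, 1928: 53 years, of which 13 contain a Feb 29 — 40×365 + 13×366 = 19358 days.
(1900 is not a leap year (divisible by 100 but not 400).)
August 1928: 31 − 5 = 26 days remain.
Then September (30), October (31), November (30), December (31), January (31), February 1929 (28), March (31): 30 + 31 + 30 + 31 + 31 + 28 + 31 = 212 days.
April 1–25, 1929: 25 days.
Residual: 263 days.
Total: 19621 days.
19621 is a multiple of 7, so the 25th of April, 1929 falls on the same weekday: Thursday.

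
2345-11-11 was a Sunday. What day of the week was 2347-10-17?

Friday

November 2345: 30 − 11 = 19 days remain.
Then 22 full months totalling 669 days.
October 1–17, 2347: 17 days.
Total: 19 + 669 + 17 = 705 days.
705 mod 7 = 5, so 5 days after Sunday is Friday.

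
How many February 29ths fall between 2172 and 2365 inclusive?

Years divisible by 4: 2172, 2176, …, 2364 — 49 in all.
Of these, 2200, 2300 are divisible by 100 but not 400, so not leap.
Leap years: 49 − 2 = 47.

47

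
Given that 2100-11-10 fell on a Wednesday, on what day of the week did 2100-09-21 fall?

Tuesday

Count forward from the earlier date (September 21, 2100) to the later (November 10, 2100):
September 2100: 30 − 21 = 9 days remain.
Then October (31): 31 days.
November 1–10, 2100: 10 days.
Total: 9 + 31 + 10 = 50 days.
50 mod 7 = 1, so 1 day before Wednesday is Tuesday.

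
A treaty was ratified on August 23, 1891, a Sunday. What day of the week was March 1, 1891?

Count forward from the earlier date (March 1, 1891) to the later (August 23, 1891):
March 1891: 31 − 1 = 30 days remain.
Then April (30), May (31), June (30), July (31): 30 + 31 + 30 + 31 = 122 days.
August 1–23, 1891: 23 days.
Total: 30 + 122 + 23 = 175 days.
175 is a multiple of 7, so March 1, 1891 falls on the same weekday: Sunday.

Sunday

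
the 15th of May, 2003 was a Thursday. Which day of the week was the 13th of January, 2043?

Tuesday

Day-of-year of May 15, 2003: 135.
Day-of-year of January 13, 2043: 13.
2003 has 365 days, so 365 − 135 = 230 days remain in 2003.
Full years 2004–2042: 29 common + 10 leap = 29×365 + 10×366 = 14245 days.
Total: 230 + 14245 + 13 = 14488 days.
14488 mod 7 = 5, so 5 days after Thursday is Tuesday.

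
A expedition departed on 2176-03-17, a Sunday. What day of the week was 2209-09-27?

From March 17, 2176 to March 17, 2209: 33 years, of which 7 contain a Feb 29 — 26×365 + 7×366 = 12052 days.
(2200 is not a leap year (divisible by 100 but not 400).)
March 2209: 31 − 17 = 14 days remain.
Then April (30), May (31), June (30), July (31), August (31): 30 + 31 + 30 + 31 + 31 = 153 days.
September 1–27, 2209: 27 days.
Residual: 194 days.
Total: 12246 days.
12246 mod 7 = 3, so 3 days after Sunday is Wednesday.

Wednesday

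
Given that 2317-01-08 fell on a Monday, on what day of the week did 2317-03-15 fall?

January 2317: 31 − 8 = 23 days remain.
Then February 2317 (28): 28 days.
March 1–15, 2317: 15 days.
Total: 23 + 28 + 15 = 66 days.
66 mod 7 = 3, so 3 days after Monday is Thursday.

Thursday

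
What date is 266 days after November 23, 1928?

August 16, 1929

Count 266 days after November 23, 1928:
November 1928: 30 − 23 = 7 days remain.
Then December (31), January (31), February 1929 (28), March (31), April (30), May (31), June (30), July (31): 31 + 31 + 28 + 31 + 30 + 31 + 30 + 31 = 243 days.
August 1–16, 1929: 16 days.
Residual: 266 days.
Total: 266 days.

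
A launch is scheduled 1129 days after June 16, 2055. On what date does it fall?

July 19, 2058

Count 1129 days after June 16, 2055:
June 16, 2055 → June 16, 2056: 366 days (2056 is a leap year).
June 16, 2056 → June 16, 2057: 365 days.
June 16, 2057 → June 16, 2058: 365 days.
June 2058: 30 − 16 = 14 days remain.
July 1–19, 2058: 19 days.
Residual: 33 days.
Total: 1129 days.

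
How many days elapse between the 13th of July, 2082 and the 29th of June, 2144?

22631

Day-of-year of July 13, 2082: 194.
Day-of-year of June 29, 2144: 181.
2082 has 365 days, so 365 − 194 = 171 days remain in 2082.
Full years 2083–2143: 47 common + 14 leap = 47×365 + 14×366 = 22279 days.
Total: 171 + 22279 + 181 = 22631 days.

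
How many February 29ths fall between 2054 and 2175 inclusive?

Years divisible by 4: 2056, 2060, …, 2172 — 30 in all.
Of these, 2100 is divisible by 100 but not 400, so not leap.
Leap years: 30 − 1 = 29.

29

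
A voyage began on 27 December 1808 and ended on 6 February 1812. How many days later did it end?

December 27, 1808 → December 27, 1809: 365 days.
December 27, 1809 → December 27, 1810: 365 days.
December 27, 1810 → December 27, 1811: 365 days.
December 1811: 31 − 27 = 4 days remain.
Then January (31): 31 days.
February 1–6, 1812: 6 days (1812 is a leap year).
Residual: 41 days.
Total: 1136 days.

1136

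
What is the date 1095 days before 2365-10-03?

2362-10-04

Count 1095 days before October 3, 2365:
October 4, 2362 → October 4, 2363: 365 days.
October 4, 2363 → October 4, 2364: 366 days (2364 is a leap year).
October 2364: 31 − 4 = 27 days remain.
Then 11 full months totalling 334 days.
October 1–3, 2365: 3 days.
Residual: 364 days.
Total: 1095 days.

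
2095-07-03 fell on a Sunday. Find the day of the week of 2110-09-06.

Saturday

From July 3, 2095 to July 3, 2110: 15 years, of which 3 contain a Feb 29 — 12×365 + 3×366 = 5478 days.
(2100 is not a leap year (divisible by 100 but not 400).)
July 2110: 31 − 3 = 28 days remain.
Then August (31): 31 days.
September 1–6, 2110: 6 days.
Residual: 65 days.
Total: 5543 days.
5543 mod 7 = 6, so 6 days after Sunday is Saturday.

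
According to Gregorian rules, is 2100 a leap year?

2100 is not a leap year (divisible by 100 but not 400).

No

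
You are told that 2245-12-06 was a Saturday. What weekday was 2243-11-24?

Count forward from the earlier date (November 24, 2243) to the later (December 6, 2245):
November 2243: 30 − 24 = 6 days remain.
Then 24 full months totalling 731 days.
December 1–6, 2245: 6 days.
Total: 6 + 731 + 6 = 743 days.
743 mod 7 = 1, so 1 day before Saturday is Friday.

Friday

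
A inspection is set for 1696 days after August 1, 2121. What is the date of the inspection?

March 24, 2126

Count 1696 days after August 1, 2121:
August 1, 2121 → August 1, 2122: 365 days.
August 1, 2122 → August 1, 2123: 365 days.
August 1, 2123 → August 1, 2124: 366 days (2124 is a leap year).
August 1, 2124 → August 1, 2125: 365 days.
August 2125: 31 − 1 = 30 days remain.
Then September (30), October (31), November (30), December (31), January (31), February 2126 (28): 30 + 31 + 30 + 31 + 31 + 28 = 181 days.
March 1–24, 2126: 24 days.
Residual: 235 days.
Total: 1696 days.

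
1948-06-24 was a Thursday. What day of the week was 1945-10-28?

Sunday

Count forward from the earlier date (October 28, 1945) to the later (June 24, 1948):
October 28, 1945 → October 28, 1946: 365 days.
October 28, 1946 → October 28, 1947: 365 days.
October 1947: 31 − 28 = 3 days remain.
Then November (30), December (31), January (31), February 1948 (29), March (31), April (30), May (31): 30 + 31 + 31 + 29 + 31 + 30 + 31 = 213 days.
June 1–24, 1948: 24 days.
Residual: 240 days.
Total: 970 days.
970 mod 7 = 4, so 4 days before Thursday is Sunday.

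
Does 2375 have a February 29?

No

2375 is not a leap year.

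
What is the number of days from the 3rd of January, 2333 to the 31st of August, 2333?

240

January 2333: 31 − 3 = 28 days remain.
Then February 2333 (28), March (31), April (30), May (31), June (30), July (31): 28 + 31 + 30 + 31 + 30 + 31 = 181 days.
August 1–31, 2333: 31 days.
Total: 28 + 181 + 31 = 240 days.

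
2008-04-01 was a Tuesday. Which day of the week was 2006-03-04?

Count forward from the earlier date (March 4, 2006) to the later (April 1, 2008):
March 4, 2006 → March 4, 2007: 365 days.
March 4, 2007 → March 4, 2008: 366 days (2008 is a leap year).
March 2008: 31 − 4 = 27 days remain.
April 1, 2008: 1 day.
Residual: 28 days.
Total: 759 days.
759 mod 7 = 3, so 3 days before Tuesday is Saturday.

Saturday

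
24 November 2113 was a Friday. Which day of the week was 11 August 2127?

Monday

From November 24, 2113 to November 24, 2126: 13 years, of which 3 contain a Feb 29 — 10×365 + 3×366 = 4748 days.
November 2126: 30 − 24 = 6 days remain.
Then December (31), January (31), February 2127 (28), March (31), April (30), May (31), June (30), July (31): 31 + 31 + 28 + 31 + 30 + 31 + 30 + 31 = 243 days.
August 1–11, 2127: 11 days.
Residual: 260 days.
Total: 5008 days.
5008 mod 7 = 3, so 3 days after Friday is Monday.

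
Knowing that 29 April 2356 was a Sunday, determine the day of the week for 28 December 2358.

April 2356: 30 − 29 = 1 day remains.
Then 31 full months totalling 944 days.
December 1–28, 2358: 28 days.
Total: 1 + 944 + 28 = 973 days.
973 is a multiple of 7, so 28 December 2358 falls on the same weekday: Sunday.

Sunday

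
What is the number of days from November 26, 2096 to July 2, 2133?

Day-of-year of November 26, 2096: 331.
Day-of-year of July 2, 2133: 183.
2096 has 366 days, so 366 − 331 = 35 days remain in 2096.
Full years 2097–2132: 28 common + 8 leap = 28×365 + 8×366 = 13148 days.
Total: 35 + 13148 + 183 = 13366 days.

13366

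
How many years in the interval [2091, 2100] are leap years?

2

Years divisible by 4 in [2091, 2100]: 2092, 2096, 2100.
Of these, 2100 is divisible by 100 but not 400, so not leap.
Leap years: 3 − 1 = 2.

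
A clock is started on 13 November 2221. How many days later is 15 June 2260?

14094

From November 13, 2221 to November 13, 2259: 38 years, of which 9 contain a Feb 29 — 29×365 + 9×366 = 13879 days.
November 2259: 30 − 13 = 17 days remain.
Then December (31), January (31), February 2260 (29), March (31), April (30), May (31): 31 + 31 + 29 + 31 + 30 + 31 = 183 days.
June 1–15, 2260: 15 days.
Residual: 215 days.
Total: 14094 days.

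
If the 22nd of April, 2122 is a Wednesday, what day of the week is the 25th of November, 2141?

From April 22, 2122 to April 22, 2141: 19 years, of which 5 contain a Feb 29 — 14×365 + 5×366 = 6940 days.
April 2141: 30 − 22 = 8 days remain.
Then May (31), June (30), July (31), August (31), September (30), October (31): 31 + 30 + 31 + 31 + 30 + 31 = 184 days.
November 1–25, 2141: 25 days.
Residual: 217 days.
Total: 7157 days.
7157 mod 7 = 3, so 3 days after Wednesday is Saturday.

Saturday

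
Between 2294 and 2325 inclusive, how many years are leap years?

Years divisible by 4 in [2294, 2325]: 2296, 2300, 2304, 2308, 2312, 2316, 2320, 2324.
Of these, 2300 is divisible by 100 but not 400, so not leap.
Leap years: 8 − 1 = 7.

7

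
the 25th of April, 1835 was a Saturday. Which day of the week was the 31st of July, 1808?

Count forward from the earlier date (July 31, 1808) to the later (April 25, 1835):
From July 31, 1808 to July 31, 1834: 26 years, of which 6 contain a Feb 29 — 20×365 + 6×366 = 9496 days.
July 1834: 31 − 31 = 0 days remain.
Then August (31), September (30), October (31), November (30), December (31), January (31), February 1835 (28), March (31): 31 + 30 + 31 + 30 + 31 + 31 + 28 + 31 = 243 days.
April 1–25, 1835: 25 days.
Residual: 268 days.
Total: 9764 days.
9764 mod 7 = 6, so 6 days before Saturday is Sunday.

Sunday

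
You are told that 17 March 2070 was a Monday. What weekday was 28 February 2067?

Count forward from the earlier date (February 28, 2067) to the later (March 17, 2070):
February 28, 2067 → February 28, 2068: 365 days.
February 28, 2068 → February 28, 2069: 366 days (2068 is a leap year).
February 28, 2069 → February 28, 2070: 365 days.
February 2070: 28 − 28 = 0 days remain (2070 is not a leap year, so February has 28 days).
March 1–17, 2070: 17 days.
Residual: 17 days.
Total: 1113 days.
1113 is a multiple of 7, so 28 February 2067 falls on the same weekday: Monday.

Monday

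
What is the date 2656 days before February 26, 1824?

November 18, 1816

Count 2656 days before February 26, 1824:
From November 18, 1816 to November 18, 1823: 7 years, of which 1 contains a Feb 29 — 6×365 + 1×366 = 2556 days.
November 1823: 30 − 18 = 12 days remain.
Then December (31), January (31): 31 + 31 = 62 days.
February 1–26, 1824: 26 days (1824 is a leap year).
Residual: 100 days.
Total: 2656 days.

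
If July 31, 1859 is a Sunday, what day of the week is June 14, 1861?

Friday

July 31, 1859 → July 31, 1860: 366 days (1860 is a leap year).
July 1860: 31 − 31 = 0 days remain.
Then 10 full months totalling 304 days.
June 1–14, 1861: 14 days.
Residual: 318 days.
Total: 684 days.
684 mod 7 = 5, so 5 days after Sunday is Friday.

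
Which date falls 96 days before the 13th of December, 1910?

the 8th of September, 1910

Count 96 days before December 13, 1910:
September 1910: 30 − 8 = 22 days remain.
Then October (31), November (30): 31 + 30 = 61 days.
December 1–13, 1910: 13 days.
Total: 22 + 61 + 13 = 96 days.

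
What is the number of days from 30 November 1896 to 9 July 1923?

Day-of-year of November 30, 1896: 335.
Day-of-year of July 9, 1923: 190.
1896 has 366 days, so 366 − 335 = 31 days remain in 1896.
Full years 1897–1922: 21 common + 5 leap = 21×365 + 5×366 = 9495 days.
Total: 31 + 9495 + 190 = 9716 days.

9716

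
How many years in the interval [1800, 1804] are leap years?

1

Years divisible by 4 in [1800, 1804]: 1800, 1804.
Of these, 1800 is divisible by 100 but not 400, so not leap.
Leap years: 2 − 1 = 1.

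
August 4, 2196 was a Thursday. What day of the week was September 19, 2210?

Wednesday

Day-of-year of August 4, 2196: 217.
Day-of-year of September 19, 2210: 262.
2196 has 366 days, so 366 − 217 = 149 days remain in 2196.
Full years 2197–2209: 11 common + 2 leap = 11×365 + 2×366 = 4747 days.
Total: 149 + 4747 + 262 = 5158 days.
5158 mod 7 = 6, so 6 days after Thursday is Wednesday.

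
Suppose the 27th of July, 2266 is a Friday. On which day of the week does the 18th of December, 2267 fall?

Wednesday

Day-of-year of July 27, 2266: 208.
Day-of-year of December 18, 2267: 352.
2266 has 365 days, so 365 − 208 = 157 days remain in 2266.
Total: 157 + 352 = 509 days.
509 mod 7 = 5, so 5 days after Friday is Wednesday.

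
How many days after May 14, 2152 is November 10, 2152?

May 2152: 31 − 14 = 17 days remain.
Then June (30), July (31), August (31), September (30), October (31): 30 + 31 + 31 + 30 + 31 = 153 days.
November 1–10, 2152: 10 days.
Total: 17 + 153 + 10 = 180 days.

180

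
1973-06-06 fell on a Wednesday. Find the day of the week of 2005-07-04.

Monday

From June 6, 1973 to June 6, 2005: 32 years, of which 8 contain a Feb 29 — 24×365 + 8×366 = 11688 days.
(2000 is a leap year (divisible by 400).)
June 2005: 30 − 6 = 24 days remain.
July 1–4, 2005: 4 days.
Residual: 28 days.
Total: 11716 days.
11716 mod 7 = 5, so 5 days after Wednesday is Monday.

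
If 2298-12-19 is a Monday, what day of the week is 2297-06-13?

Sunday

Count forward from the earlier date (June 13, 2297) to the later (December 19, 2298):
June 2297: 30 − 13 = 17 days remain.
Then 17 full months totalling 518 days.
December 1–19, 2298: 19 days.
Total: 17 + 518 + 19 = 554 days.
554 mod 7 = 1, so 1 day before Monday is Sunday.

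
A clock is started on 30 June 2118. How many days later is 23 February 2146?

10100

From June 30, 2118 to June 30, 2145: 27 years, of which 7 contain a Feb 29 — 20×365 + 7×366 = 9862 days.
June 2145: 30 − 30 = 0 days remain.
Then July (31), August (31), September (30), October (31), November (30), December (31), January (31): 31 + 31 + 30 + 31 + 30 + 31 + 31 = 215 days.
February 1–23, 2146: 23 days (2146 is not a leap year).
Residual: 238 days.
Total: 10100 days.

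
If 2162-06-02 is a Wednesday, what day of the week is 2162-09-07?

June 2162: 30 − 2 = 28 days remain.
Then July (31), August (31): 31 + 31 = 62 days.
September 1–7, 2162: 7 days.
Total: 28 + 62 + 7 = 97 days.
97 mod 7 = 6, so 6 days after Wednesday is Tuesday.

Tuesday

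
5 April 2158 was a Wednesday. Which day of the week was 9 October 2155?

Count forward from the earlier date (October 9, 2155) to the later (April 5, 2158):
October 9, 2155 → October 9, 2156: 366 days (2156 is a leap year).
October 9, 2156 → October 9, 2157: 365 days.
October 2157: 31 − 9 = 22 days remain.
Then November (30), December (31), January (31), February 2158 (28), March (31): 30 + 31 + 31 + 28 + 31 = 151 days.
April 1–5, 2158: 5 days.
Residual: 178 days.
Total: 909 days.
909 mod 7 = 6, so 6 days before Wednesday is Thursday.

Thursday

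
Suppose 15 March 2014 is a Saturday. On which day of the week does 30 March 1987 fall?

Count forward from the earlier date (March 30, 1987) to the later (March 15, 2014):
From March 30, 1987 to March 30, 2013: 26 years, of which 7 contain a Feb 29 — 19×365 + 7×366 = 9497 days.
(2000 is a leap year (divisible by 400).)
March 2013: 31 − 30 = 1 day remains.
Then 11 full months totalling 334 days.
March 1–15, 2014: 15 days.
Residual: 350 days.
Total: 9847 days.
9847 mod 7 = 5, so 5 days before Saturday is Monday.

Monday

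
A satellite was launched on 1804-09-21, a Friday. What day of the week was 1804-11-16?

September 1804: 30 − 21 = 9 days remain.
Then October (31): 31 days.
November 1–16, 1804: 16 days.
Total: 9 + 31 + 16 = 56 days.
56 is a multiple of 7, so 1804-11-16 falls on the same weekday: Friday.

Friday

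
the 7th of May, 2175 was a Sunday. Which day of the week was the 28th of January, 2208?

Thursday

From May 7, 2175 to May 7, 2207: 32 years, of which 7 contain a Feb 29 — 25×365 + 7×366 = 11687 days.
(2200 is not a leap year (divisible by 100 but not 400).)
May 2207: 31 − 7 = 24 days remain.
Then June (30), July (31), August (31), September (30), October (31), November (30), December (31): 30 + 31 + 31 + 30 + 31 + 30 + 31 = 214 days.
January 1–28, 2208: 28 days.
Residual: 266 days.
Total: 11953 days.
11953 mod 7 = 4, so 4 days after Sunday is Thursday.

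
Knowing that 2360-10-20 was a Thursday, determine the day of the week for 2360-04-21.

Thursday

Count forward from the earlier date (April 21, 2360) to the later (October 20, 2360):
April 2360: 30 − 21 = 9 days remain.
Then May (31), June (30), July (31), August (31), September (30): 31 + 30 + 31 + 31 + 30 = 153 days.
October 1–20, 2360: 20 days.
Total: 9 + 153 + 20 = 182 days.
182 is a multiple of 7, so 2360-04-21 falls on the same weekday: Thursday.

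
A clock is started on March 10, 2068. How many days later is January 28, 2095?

From March 10, 2068 to March 10, 2094: 26 years, of which 6 contain a Feb 29 — 20×365 + 6×366 = 9496 days.
March 2094: 31 − 10 = 21 days remain.
Then 9 full months totalling 275 days.
January 1–28, 2095: 28 days.
Residual: 324 days.
Total: 9820 days.

9820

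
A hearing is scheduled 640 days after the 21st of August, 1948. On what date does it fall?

the 23rd of May, 1950

Count 640 days after August 21, 1948:
Day-of-year of August 21, 1948: 234.
Day-of-year of May 23, 1950: 143.
1948 has 366 days, so 366 − 234 = 132 days remain in 1948.
Full years: 1949: 365. Sum = 365.
Total: 132 + 365 + 143 = 640 days.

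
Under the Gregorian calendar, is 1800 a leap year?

1800 is not a leap year (divisible by 100 but not 400).

No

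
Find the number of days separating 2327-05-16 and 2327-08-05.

81

May 2327: 31 − 16 = 15 days remain.
Then June (30), July (31): 30 + 31 = 61 days.
August 1–5, 2327: 5 days.
Total: 15 + 61 + 5 = 81 days.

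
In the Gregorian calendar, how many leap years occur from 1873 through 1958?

Years divisible by 4: 1876, 1880, …, 1956 — 21 in all.
Of these, 1900 is divisible by 100 but not 400, so not leap.
Leap years: 21 − 1 = 20.

20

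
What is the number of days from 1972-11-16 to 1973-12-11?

November 16, 1972 → November 16, 1973: 365 days.
November 1973: 30 − 16 = 14 days remain.
December 1–11, 1973: 11 days.
Residual: 25 days.
Total: 390 days.

390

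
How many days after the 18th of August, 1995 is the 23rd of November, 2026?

11420

From August 18, 1995 to August 18, 2026: 31 years, of which 8 contain a Feb 29 — 23×365 + 8×366 = 11323 days.
(2000 is a leap year (divisible by 400).)
August 2026: 31 − 18 = 13 days remain.
Then September (30), October (31): 30 + 31 = 61 days.
November 1–23, 2026: 23 days.
Residual: 97 days.
Total: 11420 days.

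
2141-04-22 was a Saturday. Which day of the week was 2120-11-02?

Saturday

Count forward from the earlier date (November 2, 2120) to the later (April 22, 2141):
From November 2, 2120 to November 2, 2140: 20 years, of which 5 contain a Feb 29 — 15×365 + 5×366 = 7305 days.
November 2140: 30 − 2 = 28 days remain.
Then December (31), January (31), February 2141 (28), March (31): 31 + 31 + 28 + 31 = 121 days.
April 1–22, 2141: 22 days.
Residual: 171 days.
Total: 7476 days.
7476 is a multiple of 7, so 2120-11-02 falls on the same weekday: Saturday.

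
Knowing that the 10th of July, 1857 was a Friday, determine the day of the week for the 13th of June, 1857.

Saturday

Count forward from the earlier date (June 13, 1857) to the later (July 10, 1857):
June 1857: 30 − 13 = 17 days remain.
July 1–10, 1857: 10 days.
Total: 17 + 10 = 27 days.
27 mod 7 = 6, so 6 days before Friday is Saturday.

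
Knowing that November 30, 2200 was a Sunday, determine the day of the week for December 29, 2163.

Count forward from the earlier date (December 29, 2163) to the later (November 30, 2200):
From December 29, 2163 to December 29, 2199: 36 years, of which 9 contain a Feb 29 — 27×365 + 9×366 = 13149 days.
December 2199: 31 − 29 = 2 days remain.
Then 10 full months totalling 304 days.
November 1–30, 2200: 30 days.
Residual: 336 days.
Total: 13485 days.
13485 mod 7 = 3, so 3 days before Sunday is Thursday.

Thursday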